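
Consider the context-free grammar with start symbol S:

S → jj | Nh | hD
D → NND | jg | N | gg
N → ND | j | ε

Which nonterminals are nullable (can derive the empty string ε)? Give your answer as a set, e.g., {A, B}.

{D, N}

Directly nullable (have an ε-rule): {N}.
D is nullable via D -> N (every symbol on the right is already known nullable).
Not nullable: S — each has a terminal in every rule's right-hand side or depends on a non-nullable symbol.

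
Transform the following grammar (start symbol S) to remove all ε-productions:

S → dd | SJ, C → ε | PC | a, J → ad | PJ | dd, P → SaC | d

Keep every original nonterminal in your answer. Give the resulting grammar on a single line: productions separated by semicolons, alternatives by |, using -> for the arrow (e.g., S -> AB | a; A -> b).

Nullable set: {C}.
Drop C -> ε.
C -> PC: C nullable, giving P | PC.
P -> SaC: C nullable, giving Sa | SaC.
Unchanged (no nullable symbols): S -> SJ; S -> dd; C -> a; J -> PJ; J -> ad; J -> dd; P -> d.

S -> SJ | dd; C -> P | a | PC; J -> PJ | ad | dd; P -> d | Sa | SaC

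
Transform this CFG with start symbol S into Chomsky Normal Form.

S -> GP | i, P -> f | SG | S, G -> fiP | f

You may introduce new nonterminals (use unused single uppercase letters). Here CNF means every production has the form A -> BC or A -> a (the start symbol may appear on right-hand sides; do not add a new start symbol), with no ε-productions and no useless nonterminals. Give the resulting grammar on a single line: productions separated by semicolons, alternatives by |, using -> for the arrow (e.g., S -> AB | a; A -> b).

No ε-productions.
After unit-elimination: S -> i | GP; G -> f | fiP; P -> f | i | GP | SG.
TERM: introduce A -> f, B -> i and substitute in every rule of length ≥2.
BIN: G -> ABP becomes G -> AC, C -> BP.

S -> i | GP; A -> f; B -> i; C -> BP; G -> f | AC; P -> f | i | GP | SG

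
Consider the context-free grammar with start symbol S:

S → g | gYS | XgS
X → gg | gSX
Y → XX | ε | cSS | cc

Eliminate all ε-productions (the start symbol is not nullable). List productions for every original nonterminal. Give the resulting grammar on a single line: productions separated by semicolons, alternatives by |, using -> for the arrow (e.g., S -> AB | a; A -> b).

Nullable set: {Y}.
S -> gYS: Y nullable, giving gS | gYS.
Drop Y -> ε.
Unchanged (no nullable symbols): S -> XgS; S -> g; X -> gSX; X -> gg; Y -> XX; Y -> cSS; Y -> cc.

S -> g | gS | XgS | gYS; X -> gg | gSX; Y -> XX | cc | cSS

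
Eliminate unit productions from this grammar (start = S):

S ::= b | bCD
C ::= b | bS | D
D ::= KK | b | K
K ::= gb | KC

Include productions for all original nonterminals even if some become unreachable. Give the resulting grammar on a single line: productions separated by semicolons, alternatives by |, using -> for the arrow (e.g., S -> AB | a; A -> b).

S -> b | bCD; C -> b | KC | KK | bS | gb; D -> b | KC | KK | gb; K -> KC | gb

Unit productions: C->D, D->K.
Unit pairs (A ⇒* B via units): (C,D), (C,K), (D,K).
S: inherits non-unit rules of {S} → b | bCD.
C: inherits non-unit rules of {C, D, K} → KC | KK | b | bS | gb.
D: inherits non-unit rules of {D, K} → KC | KK | b | gb.
K: inherits non-unit rules of {K} → KC | gb.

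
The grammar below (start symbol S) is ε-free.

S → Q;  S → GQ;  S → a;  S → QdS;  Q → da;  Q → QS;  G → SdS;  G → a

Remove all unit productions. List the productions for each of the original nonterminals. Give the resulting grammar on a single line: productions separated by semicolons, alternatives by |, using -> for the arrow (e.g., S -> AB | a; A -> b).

S -> a | GQ | QS | da | QdS; G -> a | SdS; Q -> QS | da

Unit productions: S->Q.
Unit pairs (A ⇒* B via units): (S,Q).
S: inherits non-unit rules of {Q, S} → GQ | QS | QdS | a | da.
G: inherits non-unit rules of {G} → SdS | a.
Q: inherits non-unit rules of {Q} → QS | da.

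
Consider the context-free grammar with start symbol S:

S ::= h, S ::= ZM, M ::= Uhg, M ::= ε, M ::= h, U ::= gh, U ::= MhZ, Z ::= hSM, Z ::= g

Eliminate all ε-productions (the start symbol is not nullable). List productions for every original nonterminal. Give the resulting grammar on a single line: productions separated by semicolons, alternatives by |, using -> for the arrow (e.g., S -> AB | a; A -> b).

Nullable set: {M}.
S -> ZM: M nullable, giving Z | ZM.
Drop M -> ε.
U -> MhZ: M nullable, giving MhZ | hZ.
Z -> hSM: M nullable, giving hS | hSM.
Unchanged (no nullable symbols): S -> h; M -> Uhg; M -> h; U -> gh; Z -> g.

S -> Z | h | ZM; M -> h | Uhg; U -> gh | hZ | MhZ; Z -> g | hS | hSM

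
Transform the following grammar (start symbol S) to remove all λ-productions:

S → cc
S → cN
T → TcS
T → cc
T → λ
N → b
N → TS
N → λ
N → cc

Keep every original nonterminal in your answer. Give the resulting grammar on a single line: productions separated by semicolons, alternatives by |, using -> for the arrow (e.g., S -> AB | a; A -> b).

S -> c | cN | cc; N -> S | b | TS | cc; T -> cS | cc | TcS

Nullable set: {N, T}.
S -> cN: N nullable, giving c | cN.
Drop N -> λ.
N -> TS: T nullable, giving S | TS.
Drop T -> λ.
T -> TcS: T nullable, giving TcS | cS.
Unchanged (no nullable symbols): S -> cc; N -> b; N -> cc; T -> cc.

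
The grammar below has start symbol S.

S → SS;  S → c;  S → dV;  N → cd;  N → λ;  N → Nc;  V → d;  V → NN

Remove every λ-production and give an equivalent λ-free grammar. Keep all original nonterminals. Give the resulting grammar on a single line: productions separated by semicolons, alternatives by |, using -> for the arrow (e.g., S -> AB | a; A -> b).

S -> c | d | SS | dV; N -> c | Nc | cd; V -> N | d | NN

Nullable set: {N, V}.
S -> dV: V nullable, giving d | dV.
Drop N -> λ.
N -> Nc: N nullable, giving Nc | c.
V -> NN: N, N nullable, giving N | NN.
Unchanged (no nullable symbols): S -> SS; S -> c; N -> cd; V -> d.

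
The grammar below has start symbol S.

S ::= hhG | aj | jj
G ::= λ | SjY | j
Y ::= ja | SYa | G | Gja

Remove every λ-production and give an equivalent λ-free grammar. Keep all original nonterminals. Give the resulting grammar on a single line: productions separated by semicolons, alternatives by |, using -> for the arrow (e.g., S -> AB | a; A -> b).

Nullable set: {G, Y}.
S -> hhG: G nullable, giving hh | hhG.
Drop G -> λ.
G -> SjY: Y nullable, giving Sj | SjY.
Y -> G: G nullable, giving G.
Y -> Gja: G nullable, giving Gja | ja.
Y -> SYa: Y nullable, giving SYa | Sa.
Unchanged (no nullable symbols): S -> aj; S -> jj; G -> j; Y -> ja.

S -> aj | hh | jj | hhG; G -> j | Sj | SjY; Y -> G | Sa | ja | Gja | SYa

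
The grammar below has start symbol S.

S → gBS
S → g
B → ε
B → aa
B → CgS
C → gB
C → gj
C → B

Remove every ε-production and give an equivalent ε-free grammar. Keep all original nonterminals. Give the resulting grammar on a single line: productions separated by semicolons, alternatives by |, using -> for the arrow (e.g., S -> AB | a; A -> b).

S -> g | gS | gBS; B -> aa | gS | CgS; C -> B | g | gB | gj

Nullable set: {B, C}.
S -> gBS: B nullable, giving gBS | gS.
Drop B -> ε.
B -> CgS: C nullable, giving CgS | gS.
C -> B: B nullable, giving B.
C -> gB: B nullable, giving g | gB.
Unchanged (no nullable symbols): S -> g; B -> aa; C -> gj.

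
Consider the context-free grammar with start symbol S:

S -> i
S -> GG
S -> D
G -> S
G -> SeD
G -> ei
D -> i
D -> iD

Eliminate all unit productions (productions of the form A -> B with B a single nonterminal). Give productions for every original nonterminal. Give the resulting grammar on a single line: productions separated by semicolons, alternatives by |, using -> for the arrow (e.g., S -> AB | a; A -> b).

Unit productions: G->S, S->D.
Unit pairs (A ⇒* B via units): (G,D), (G,S), (S,D).
S: inherits non-unit rules of {D, S} → GG | i | iD.
D: inherits non-unit rules of {D} → i | iD.
G: inherits non-unit rules of {D, G, S} → GG | SeD | ei | i | iD.

S -> i | GG | iD; D -> i | iD; G -> i | GG | ei | iD | SeD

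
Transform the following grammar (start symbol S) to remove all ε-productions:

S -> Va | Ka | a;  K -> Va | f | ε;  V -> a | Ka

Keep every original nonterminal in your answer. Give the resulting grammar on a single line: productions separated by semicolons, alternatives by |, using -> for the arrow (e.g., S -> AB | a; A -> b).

Nullable set: {K}.
S -> Ka: K nullable, giving Ka | a.
Drop K -> ε.
V -> Ka: K nullable, giving Ka | a.
Unchanged (no nullable symbols): S -> Va; S -> a; K -> Va; K -> f; V -> a.

S -> a | Ka | Va; K -> f | Va; V -> a | Ka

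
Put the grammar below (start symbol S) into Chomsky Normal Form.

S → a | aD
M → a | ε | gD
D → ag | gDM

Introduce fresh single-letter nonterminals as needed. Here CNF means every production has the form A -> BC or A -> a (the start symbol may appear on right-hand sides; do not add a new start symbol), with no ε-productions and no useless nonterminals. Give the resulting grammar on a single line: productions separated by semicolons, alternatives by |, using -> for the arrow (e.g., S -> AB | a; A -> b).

S -> a | AD; A -> a; B -> g; C -> DM; D -> AB | BC | BD; M -> a | BD

Nullable: {M}; after ε-elimination: S -> a | aD; D -> ag | gD | gDM; M -> a | gD.
No unit productions to eliminate.
TERM: introduce A -> a, B -> g and substitute in every rule of length ≥2.
BIN: D -> BDM becomes D -> BC, C -> DM.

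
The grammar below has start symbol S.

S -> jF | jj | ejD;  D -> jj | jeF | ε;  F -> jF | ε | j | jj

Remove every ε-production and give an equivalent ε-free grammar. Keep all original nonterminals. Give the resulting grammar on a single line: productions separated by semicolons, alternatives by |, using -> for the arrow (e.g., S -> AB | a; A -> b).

Nullable set: {D, F}.
S -> ejD: D nullable, giving ej | ejD.
S -> jF: F nullable, giving j | jF.
Drop D -> ε.
D -> jeF: F nullable, giving je | jeF.
Drop F -> ε.
F -> jF: F nullable, giving j | jF.
Unchanged (no nullable symbols): S -> jj; D -> jj; F -> j; F -> jj.

S -> j | ej | jF | jj | ejD; D -> je | jj | jeF; F -> j | jF | jj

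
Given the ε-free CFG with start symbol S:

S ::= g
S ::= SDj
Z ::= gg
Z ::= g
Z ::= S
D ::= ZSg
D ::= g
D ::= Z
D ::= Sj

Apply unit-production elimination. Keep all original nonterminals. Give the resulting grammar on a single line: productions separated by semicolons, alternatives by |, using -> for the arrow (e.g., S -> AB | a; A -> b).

Unit productions: D->Z, Z->S.
Unit pairs (A ⇒* B via units): (D,S), (D,Z), (Z,S).
S: inherits non-unit rules of {S} → SDj | g.
D: inherits non-unit rules of {D, S, Z} → SDj | Sj | ZSg | g | gg.
Z: inherits non-unit rules of {S, Z} → SDj | g | gg.

S -> g | SDj; D -> g | Sj | gg | SDj | ZSg; Z -> g | gg | SDj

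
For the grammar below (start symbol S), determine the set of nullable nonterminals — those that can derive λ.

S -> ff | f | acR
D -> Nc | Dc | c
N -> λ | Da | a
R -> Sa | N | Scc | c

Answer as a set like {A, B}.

{N, R}

Directly nullable (have an ε-rule): {N}.
R is nullable via R -> N (every symbol on the right is already known nullable).
Not nullable: D, S — each has a terminal in every rule's right-hand side or depends on a non-nullable symbol.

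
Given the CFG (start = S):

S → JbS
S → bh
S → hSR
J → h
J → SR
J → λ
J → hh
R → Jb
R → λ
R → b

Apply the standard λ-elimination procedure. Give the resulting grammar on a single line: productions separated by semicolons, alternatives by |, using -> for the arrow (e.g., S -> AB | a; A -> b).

Nullable set: {J, R}.
S -> JbS: J nullable, giving JbS | bS.
S -> hSR: R nullable, giving hS | hSR.
Drop J -> λ.
J -> SR: R nullable, giving S | SR.
Drop R -> λ.
R -> Jb: J nullable, giving Jb | b.
Unchanged (no nullable symbols): S -> bh; J -> h; J -> hh; R -> b.

S -> bS | bh | hS | JbS | hSR; J -> S | h | SR | hh; R -> b | Jb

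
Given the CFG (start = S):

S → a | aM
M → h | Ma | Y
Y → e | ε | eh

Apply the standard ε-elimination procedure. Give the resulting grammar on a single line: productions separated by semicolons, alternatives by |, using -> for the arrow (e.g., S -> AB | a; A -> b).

S -> a | aM; M -> Y | a | h | Ma; Y -> e | eh

Nullable set: {M, Y}.
S -> aM: M nullable, giving a | aM.
M -> Ma: M nullable, giving Ma | a.
M -> Y: Y nullable, giving Y.
Drop Y -> ε.
Unchanged (no nullable symbols): S -> a; M -> h; Y -> e; Y -> eh.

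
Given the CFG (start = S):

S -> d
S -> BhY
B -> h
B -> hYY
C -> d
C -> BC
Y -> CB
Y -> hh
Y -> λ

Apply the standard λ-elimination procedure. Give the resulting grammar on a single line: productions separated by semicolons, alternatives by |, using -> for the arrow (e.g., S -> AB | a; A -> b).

Nullable set: {Y}.
S -> BhY: Y nullable, giving Bh | BhY.
B -> hYY: Y, Y nullable, giving h | hY | hYY.
Drop Y -> λ.
Unchanged (no nullable symbols): S -> d; B -> h; C -> BC; C -> d; Y -> CB; Y -> hh.

S -> d | Bh | BhY; B -> h | hY | hYY; C -> d | BC; Y -> CB | hh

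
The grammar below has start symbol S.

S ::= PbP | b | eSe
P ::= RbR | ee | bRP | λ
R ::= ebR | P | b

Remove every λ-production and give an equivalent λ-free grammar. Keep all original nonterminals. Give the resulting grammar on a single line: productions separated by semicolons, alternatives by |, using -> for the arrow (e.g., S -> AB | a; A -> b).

Nullable set: {P, R}.
S -> PbP: P, P nullable, giving Pb | PbP | b | bP.
Drop P -> λ.
P -> RbR: R, R nullable, giving Rb | RbR | b | bR.
P -> bRP: R, P nullable, giving b | bP | bR | bRP.
R -> P: P nullable, giving P.
R -> ebR: R nullable, giving eb | ebR.
Unchanged (no nullable symbols): S -> b; S -> eSe; P -> ee; R -> b.

S -> b | Pb | bP | PbP | eSe; P -> b | Rb | bP | bR | ee | RbR | bRP; R -> P | b | eb | ebR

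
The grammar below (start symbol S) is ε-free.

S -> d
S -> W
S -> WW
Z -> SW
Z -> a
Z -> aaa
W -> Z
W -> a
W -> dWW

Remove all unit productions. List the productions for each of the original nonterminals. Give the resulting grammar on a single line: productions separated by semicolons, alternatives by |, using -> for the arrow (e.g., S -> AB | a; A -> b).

Unit productions: S->W, W->Z.
Unit pairs (A ⇒* B via units): (S,W), (S,Z), (W,Z).
S: inherits non-unit rules of {S, W, Z} → SW | WW | a | aaa | d | dWW.
W: inherits non-unit rules of {W, Z} → SW | a | aaa | dWW.
Z: inherits non-unit rules of {Z} → SW | a | aaa.

S -> a | d | SW | WW | aaa | dWW; W -> a | SW | aaa | dWW; Z -> a | SW | aaa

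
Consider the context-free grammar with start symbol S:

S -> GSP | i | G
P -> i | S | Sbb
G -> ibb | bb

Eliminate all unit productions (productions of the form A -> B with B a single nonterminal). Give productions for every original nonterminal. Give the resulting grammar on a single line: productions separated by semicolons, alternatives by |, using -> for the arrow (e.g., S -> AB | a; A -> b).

S -> i | bb | GSP | ibb; G -> bb | ibb; P -> i | bb | GSP | Sbb | ibb

Unit productions: P->S, S->G.
Unit pairs (A ⇒* B via units): (P,G), (P,S), (S,G).
S: inherits non-unit rules of {G, S} → GSP | bb | i | ibb.
G: inherits non-unit rules of {G} → bb | ibb.
P: inherits non-unit rules of {G, P, S} → GSP | Sbb | bb | i | ibb.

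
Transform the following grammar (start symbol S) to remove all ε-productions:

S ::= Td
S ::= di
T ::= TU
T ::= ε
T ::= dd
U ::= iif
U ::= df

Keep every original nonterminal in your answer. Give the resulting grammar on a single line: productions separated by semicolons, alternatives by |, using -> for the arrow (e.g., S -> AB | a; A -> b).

Nullable set: {T}.
S -> Td: T nullable, giving Td | d.
Drop T -> ε.
T -> TU: T nullable, giving TU | U.
Unchanged (no nullable symbols): S -> di; T -> dd; U -> df; U -> iif.

S -> d | Td | di; T -> U | TU | dd; U -> df | iif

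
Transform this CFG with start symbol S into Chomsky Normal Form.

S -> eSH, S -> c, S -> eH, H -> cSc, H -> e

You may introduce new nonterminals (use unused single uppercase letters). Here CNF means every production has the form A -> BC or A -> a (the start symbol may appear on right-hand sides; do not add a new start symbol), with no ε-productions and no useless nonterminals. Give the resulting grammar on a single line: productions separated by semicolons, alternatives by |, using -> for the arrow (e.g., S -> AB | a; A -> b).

No ε-productions.
No unit productions to eliminate.
TERM: introduce A -> c, B -> e and substitute in every rule of length ≥2.
BIN: H -> ASA becomes H -> AC, C -> SA; S -> BSH becomes S -> BD, D -> SH.

S -> c | BD | BH; A -> c; B -> e; C -> SA; D -> SH; H -> e | AC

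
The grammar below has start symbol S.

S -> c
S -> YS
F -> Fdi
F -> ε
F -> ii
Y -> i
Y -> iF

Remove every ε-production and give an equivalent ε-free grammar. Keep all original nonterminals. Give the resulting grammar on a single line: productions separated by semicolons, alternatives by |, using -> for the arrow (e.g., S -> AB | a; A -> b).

Nullable set: {F}.
Drop F -> ε.
F -> Fdi: F nullable, giving Fdi | di.
Y -> iF: F nullable, giving i | iF.
Unchanged (no nullable symbols): S -> YS; S -> c; F -> ii; Y -> i.

S -> c | YS; F -> di | ii | Fdi; Y -> i | iF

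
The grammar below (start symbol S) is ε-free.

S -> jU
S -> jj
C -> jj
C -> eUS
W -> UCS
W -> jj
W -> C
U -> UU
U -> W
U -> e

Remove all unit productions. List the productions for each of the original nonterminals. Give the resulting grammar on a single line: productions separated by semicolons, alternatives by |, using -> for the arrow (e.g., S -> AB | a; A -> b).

Unit productions: U->W, W->C.
Unit pairs (A ⇒* B via units): (U,C), (U,W), (W,C).
S: inherits non-unit rules of {S} → jU | jj.
C: inherits non-unit rules of {C} → eUS | jj.
U: inherits non-unit rules of {C, U, W} → UCS | UU | e | eUS | jj.
W: inherits non-unit rules of {C, W} → UCS | eUS | jj.

S -> jU | jj; C -> jj | eUS; U -> e | UU | jj | UCS | eUS; W -> jj | UCS | eUS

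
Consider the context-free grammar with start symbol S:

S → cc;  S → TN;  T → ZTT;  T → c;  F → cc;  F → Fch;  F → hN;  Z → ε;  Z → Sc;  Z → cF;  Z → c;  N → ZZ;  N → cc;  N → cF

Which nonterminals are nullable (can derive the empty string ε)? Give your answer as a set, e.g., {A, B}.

{N, Z}

Directly nullable (have an ε-rule): {Z}.
N is nullable via N -> ZZ (every symbol on the right is already known nullable).
Not nullable: F, S, T — each has a terminal in every rule's right-hand side or depends on a non-nullable symbol.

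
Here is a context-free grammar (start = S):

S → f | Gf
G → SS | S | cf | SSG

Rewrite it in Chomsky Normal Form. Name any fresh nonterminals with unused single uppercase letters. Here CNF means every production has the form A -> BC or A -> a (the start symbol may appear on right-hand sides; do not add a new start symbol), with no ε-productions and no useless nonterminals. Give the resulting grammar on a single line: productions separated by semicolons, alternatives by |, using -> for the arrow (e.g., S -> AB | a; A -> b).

No ε-productions.
After unit-elimination: S -> f | Gf; G -> f | Gf | SS | cf | SSG.
TERM: introduce B -> c, A -> f and substitute in every rule of length ≥2.
BIN: G -> SSG becomes G -> SC, C -> SG.

S -> f | GA; A -> f; B -> c; C -> SG; G -> f | BA | GA | SC | SS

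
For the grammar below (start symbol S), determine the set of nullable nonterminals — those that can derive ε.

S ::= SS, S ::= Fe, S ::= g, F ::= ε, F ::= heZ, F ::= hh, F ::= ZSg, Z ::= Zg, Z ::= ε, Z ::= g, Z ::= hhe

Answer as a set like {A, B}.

Directly nullable (have an ε-rule): {F, Z}.
Not nullable: S — each has a terminal in every rule's right-hand side or depends on a non-nullable symbol.

{F, Z}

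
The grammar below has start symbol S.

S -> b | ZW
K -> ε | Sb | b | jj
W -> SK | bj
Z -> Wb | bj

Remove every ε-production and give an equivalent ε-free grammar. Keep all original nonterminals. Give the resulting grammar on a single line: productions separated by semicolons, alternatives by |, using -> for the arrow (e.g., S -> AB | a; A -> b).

S -> b | ZW; K -> b | Sb | jj; W -> S | SK | bj; Z -> Wb | bj

Nullable set: {K}.
Drop K -> ε.
W -> SK: K nullable, giving S | SK.
Unchanged (no nullable symbols): S -> ZW; S -> b; K -> Sb; K -> b; K -> jj; W -> bj; Z -> Wb; Z -> bj.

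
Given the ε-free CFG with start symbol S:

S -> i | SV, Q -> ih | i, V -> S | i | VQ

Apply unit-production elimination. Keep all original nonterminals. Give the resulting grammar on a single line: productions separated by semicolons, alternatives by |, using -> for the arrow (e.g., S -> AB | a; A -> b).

Unit productions: V->S.
Unit pairs (A ⇒* B via units): (V,S).
S: inherits non-unit rules of {S} → SV | i.
Q: inherits non-unit rules of {Q} → i | ih.
V: inherits non-unit rules of {S, V} → SV | VQ | i.

S -> i | SV; Q -> i | ih; V -> i | SV | VQ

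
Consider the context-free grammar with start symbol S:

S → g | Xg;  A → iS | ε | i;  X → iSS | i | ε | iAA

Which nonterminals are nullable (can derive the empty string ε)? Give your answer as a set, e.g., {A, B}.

Directly nullable (have an ε-rule): {A, X}.
Not nullable: S — each has a terminal in every rule's right-hand side or depends on a non-nullable symbol.

{A, X}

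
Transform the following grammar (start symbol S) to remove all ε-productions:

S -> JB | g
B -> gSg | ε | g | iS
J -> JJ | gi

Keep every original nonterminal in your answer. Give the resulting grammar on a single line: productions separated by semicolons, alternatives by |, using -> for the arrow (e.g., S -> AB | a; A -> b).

S -> J | g | JB; B -> g | iS | gSg; J -> JJ | gi

Nullable set: {B}.
S -> JB: B nullable, giving J | JB.
Drop B -> ε.
Unchanged (no nullable symbols): S -> g; B -> g; B -> gSg; B -> iS; J -> JJ; J -> gi.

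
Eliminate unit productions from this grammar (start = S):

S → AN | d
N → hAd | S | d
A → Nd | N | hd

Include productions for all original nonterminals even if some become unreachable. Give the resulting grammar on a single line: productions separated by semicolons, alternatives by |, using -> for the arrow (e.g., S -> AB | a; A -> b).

Unit productions: A->N, N->S.
Unit pairs (A ⇒* B via units): (A,N), (A,S), (N,S).
S: inherits non-unit rules of {S} → AN | d.
A: inherits non-unit rules of {A, N, S} → AN | Nd | d | hAd | hd.
N: inherits non-unit rules of {N, S} → AN | d | hAd.

S -> d | AN; A -> d | AN | Nd | hd | hAd; N -> d | AN | hAd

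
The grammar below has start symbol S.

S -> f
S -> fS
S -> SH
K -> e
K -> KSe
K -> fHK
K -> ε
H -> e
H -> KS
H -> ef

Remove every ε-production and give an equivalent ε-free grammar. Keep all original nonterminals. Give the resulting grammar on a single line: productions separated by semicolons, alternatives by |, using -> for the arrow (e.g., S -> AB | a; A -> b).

Nullable set: {K}.
H -> KS: K nullable, giving KS | S.
Drop K -> ε.
K -> KSe: K nullable, giving KSe | Se.
K -> fHK: K nullable, giving fH | fHK.
Unchanged (no nullable symbols): S -> SH; S -> f; S -> fS; H -> e; H -> ef; K -> e.

S -> f | SH | fS; H -> S | e | KS | ef; K -> e | Se | fH | KSe | fHK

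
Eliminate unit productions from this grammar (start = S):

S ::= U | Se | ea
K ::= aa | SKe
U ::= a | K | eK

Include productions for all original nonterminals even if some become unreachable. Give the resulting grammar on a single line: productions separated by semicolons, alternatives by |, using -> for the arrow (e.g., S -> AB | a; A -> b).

Unit productions: S->U, U->K.
Unit pairs (A ⇒* B via units): (S,K), (S,U), (U,K).
S: inherits non-unit rules of {K, S, U} → SKe | Se | a | aa | eK | ea.
K: inherits non-unit rules of {K} → SKe | aa.
U: inherits non-unit rules of {K, U} → SKe | a | aa | eK.

S -> a | Se | aa | eK | ea | SKe; K -> aa | SKe; U -> a | aa | eK | SKe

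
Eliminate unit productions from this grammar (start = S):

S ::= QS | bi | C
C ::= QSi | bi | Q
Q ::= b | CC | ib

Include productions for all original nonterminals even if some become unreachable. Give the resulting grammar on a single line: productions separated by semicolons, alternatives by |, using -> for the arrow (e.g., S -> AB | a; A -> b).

S -> b | CC | QS | bi | ib | QSi; C -> b | CC | bi | ib | QSi; Q -> b | CC | ib

Unit productions: C->Q, S->C.
Unit pairs (A ⇒* B via units): (C,Q), (S,C), (S,Q).
S: inherits non-unit rules of {C, Q, S} → CC | QS | QSi | b | bi | ib.
C: inherits non-unit rules of {C, Q} → CC | QSi | b | bi | ib.
Q: inherits non-unit rules of {Q} → CC | b | ib.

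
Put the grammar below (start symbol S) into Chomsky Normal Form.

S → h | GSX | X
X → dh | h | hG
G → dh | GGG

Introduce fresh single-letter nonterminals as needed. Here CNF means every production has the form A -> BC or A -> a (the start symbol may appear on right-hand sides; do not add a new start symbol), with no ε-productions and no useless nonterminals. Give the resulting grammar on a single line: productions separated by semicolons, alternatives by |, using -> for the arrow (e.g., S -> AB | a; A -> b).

No ε-productions.
After unit-elimination: S -> h | dh | hG | GSX; G -> dh | GGG; X -> h | dh | hG.
TERM: introduce A -> d, B -> h and substitute in every rule of length ≥2.
BIN: G -> GGG becomes G -> GC, C -> GG; S -> GSX becomes S -> GD, D -> SX.

S -> h | AB | BG | GD; A -> d; B -> h; C -> GG; D -> SX; G -> AB | GC; X -> h | AB | BG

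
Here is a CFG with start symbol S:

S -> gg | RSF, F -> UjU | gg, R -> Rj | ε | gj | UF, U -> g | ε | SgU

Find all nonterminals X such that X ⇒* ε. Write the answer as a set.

{R, U}

Directly nullable (have an ε-rule): {R, U}.
Not nullable: F, S — each has a terminal in every rule's right-hand side or depends on a non-nullable symbol.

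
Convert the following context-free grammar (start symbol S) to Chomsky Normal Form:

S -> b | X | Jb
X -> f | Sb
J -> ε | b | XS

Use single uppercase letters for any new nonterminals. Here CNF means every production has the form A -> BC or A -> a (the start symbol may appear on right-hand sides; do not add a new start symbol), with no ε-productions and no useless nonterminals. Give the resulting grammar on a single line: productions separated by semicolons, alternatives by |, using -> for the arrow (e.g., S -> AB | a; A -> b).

Nullable: {J}; after ε-elimination: S -> X | b | Jb; J -> b | XS; X -> f | Sb.
After unit-elimination: S -> b | f | Jb | Sb; J -> b | XS; X -> f | Sb.
TERM: introduce A -> b and substitute in every rule of length ≥2.

S -> b | f | JA | SA; A -> b; J -> b | XS; X -> f | SA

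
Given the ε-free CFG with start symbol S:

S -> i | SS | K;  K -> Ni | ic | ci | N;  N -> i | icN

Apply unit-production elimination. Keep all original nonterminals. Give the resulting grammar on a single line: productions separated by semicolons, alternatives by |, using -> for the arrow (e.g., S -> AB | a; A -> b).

S -> i | Ni | SS | ci | ic | icN; K -> i | Ni | ci | ic | icN; N -> i | icN

Unit productions: K->N, S->K.
Unit pairs (A ⇒* B via units): (K,N), (S,K), (S,N).
S: inherits non-unit rules of {K, N, S} → Ni | SS | ci | i | ic | icN.
K: inherits non-unit rules of {K, N} → Ni | ci | i | ic | icN.
N: inherits non-unit rules of {N} → i | icN.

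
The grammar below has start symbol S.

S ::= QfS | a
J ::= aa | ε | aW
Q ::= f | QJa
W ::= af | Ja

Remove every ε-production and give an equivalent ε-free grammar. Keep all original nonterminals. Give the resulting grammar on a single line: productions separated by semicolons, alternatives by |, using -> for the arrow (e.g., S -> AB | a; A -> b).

Nullable set: {J}.
Drop J -> ε.
Q -> QJa: J nullable, giving QJa | Qa.
W -> Ja: J nullable, giving Ja | a.
Unchanged (no nullable symbols): S -> QfS; S -> a; J -> aW; J -> aa; Q -> f; W -> af.

S -> a | QfS; J -> aW | aa; Q -> f | Qa | QJa; W -> a | Ja | af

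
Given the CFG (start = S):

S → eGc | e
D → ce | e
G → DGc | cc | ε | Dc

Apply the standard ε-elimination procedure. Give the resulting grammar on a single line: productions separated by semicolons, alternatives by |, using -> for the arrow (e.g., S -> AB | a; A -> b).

Nullable set: {G}.
S -> eGc: G nullable, giving eGc | ec.
Drop G -> ε.
G -> DGc: G nullable, giving DGc | Dc.
Unchanged (no nullable symbols): S -> e; D -> ce; D -> e; G -> Dc; G -> cc.

S -> e | ec | eGc; D -> e | ce; G -> Dc | cc | DGc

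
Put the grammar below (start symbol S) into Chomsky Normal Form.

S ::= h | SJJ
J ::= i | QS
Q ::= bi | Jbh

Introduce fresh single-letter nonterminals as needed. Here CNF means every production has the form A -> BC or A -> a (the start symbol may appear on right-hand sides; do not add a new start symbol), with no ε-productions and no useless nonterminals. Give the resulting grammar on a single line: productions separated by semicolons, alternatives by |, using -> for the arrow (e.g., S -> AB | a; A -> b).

S -> h | SE; A -> b; B -> h; C -> i; D -> AB; E -> JJ; J -> i | QS; Q -> AC | JD

No ε-productions.
No unit productions to eliminate.
TERM: introduce A -> b, B -> h, C -> i and substitute in every rule of length ≥2.
BIN: Q -> JAB becomes Q -> JD, D -> AB; S -> SJJ becomes S -> SE, E -> JJ.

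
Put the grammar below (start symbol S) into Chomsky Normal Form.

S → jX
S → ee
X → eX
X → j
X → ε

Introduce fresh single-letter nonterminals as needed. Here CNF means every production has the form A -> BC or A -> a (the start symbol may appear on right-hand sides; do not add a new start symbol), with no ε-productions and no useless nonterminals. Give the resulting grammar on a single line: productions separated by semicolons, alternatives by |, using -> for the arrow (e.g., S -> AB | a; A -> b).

S -> j | AA | BX; A -> e; B -> j; X -> e | j | AX

Nullable: {X}; after ε-elimination: S -> j | ee | jX; X -> e | j | eX.
No unit productions to eliminate.
TERM: introduce A -> e, B -> j and substitute in every rule of length ≥2.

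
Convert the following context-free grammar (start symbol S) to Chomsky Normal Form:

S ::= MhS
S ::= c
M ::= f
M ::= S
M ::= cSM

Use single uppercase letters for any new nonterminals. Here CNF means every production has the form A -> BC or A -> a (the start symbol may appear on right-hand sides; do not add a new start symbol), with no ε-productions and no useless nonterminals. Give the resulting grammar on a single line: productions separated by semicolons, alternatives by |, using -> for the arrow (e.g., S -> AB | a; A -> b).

S -> c | ME; A -> h; B -> c; C -> SM; D -> AS; E -> AS; M -> c | f | BC | MD

No ε-productions.
After unit-elimination: S -> c | MhS; M -> c | f | MhS | cSM.
TERM: introduce B -> c, A -> h and substitute in every rule of length ≥2.
BIN: M -> BSM becomes M -> BC, C -> SM; M -> MAS becomes M -> MD, D -> AS; S -> MAS becomes S -> ME, E -> AS.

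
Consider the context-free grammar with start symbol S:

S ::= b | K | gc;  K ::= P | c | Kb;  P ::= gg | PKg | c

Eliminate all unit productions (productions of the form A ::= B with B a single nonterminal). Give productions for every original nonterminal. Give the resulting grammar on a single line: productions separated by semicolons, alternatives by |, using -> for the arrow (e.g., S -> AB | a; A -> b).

S -> b | c | Kb | gc | gg | PKg; K -> c | Kb | gg | PKg; P -> c | gg | PKg

Unit productions: K->P, S->K.
Unit pairs (A ⇒* B via units): (K,P), (S,K), (S,P).
S: inherits non-unit rules of {K, P, S} → Kb | PKg | b | c | gc | gg.
K: inherits non-unit rules of {K, P} → Kb | PKg | c | gg.
P: inherits non-unit rules of {P} → PKg | c | gg.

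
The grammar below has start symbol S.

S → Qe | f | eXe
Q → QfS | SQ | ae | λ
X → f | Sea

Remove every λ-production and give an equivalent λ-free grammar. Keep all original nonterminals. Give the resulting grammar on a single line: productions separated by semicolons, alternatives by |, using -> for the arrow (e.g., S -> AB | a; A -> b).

Nullable set: {Q}.
S -> Qe: Q nullable, giving Qe | e.
Drop Q -> λ.
Q -> QfS: Q nullable, giving QfS | fS.
Q -> SQ: Q nullable, giving S | SQ.
Unchanged (no nullable symbols): S -> eXe; S -> f; Q -> ae; X -> Sea; X -> f.

S -> e | f | Qe | eXe; Q -> S | SQ | ae | fS | QfS; X -> f | Sea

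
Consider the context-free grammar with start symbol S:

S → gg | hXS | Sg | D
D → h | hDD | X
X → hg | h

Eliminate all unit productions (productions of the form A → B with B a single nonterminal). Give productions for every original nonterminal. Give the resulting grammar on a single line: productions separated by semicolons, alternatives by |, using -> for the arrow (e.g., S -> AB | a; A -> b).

Unit productions: D->X, S->D.
Unit pairs (A ⇒* B via units): (D,X), (S,D), (S,X).
S: inherits non-unit rules of {D, S, X} → Sg | gg | h | hDD | hXS | hg.
D: inherits non-unit rules of {D, X} → h | hDD | hg.
X: inherits non-unit rules of {X} → h | hg.

S -> h | Sg | gg | hg | hDD | hXS; D -> h | hg | hDD; X -> h | hg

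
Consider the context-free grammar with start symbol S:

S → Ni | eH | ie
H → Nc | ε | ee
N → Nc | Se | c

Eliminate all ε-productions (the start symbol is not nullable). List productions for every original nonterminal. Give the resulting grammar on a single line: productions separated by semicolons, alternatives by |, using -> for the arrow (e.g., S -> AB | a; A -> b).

S -> e | Ni | eH | ie; H -> Nc | ee; N -> c | Nc | Se

Nullable set: {H}.
S -> eH: H nullable, giving e | eH.
Drop H -> ε.
Unchanged (no nullable symbols): S -> Ni; S -> ie; H -> Nc; H -> ee; N -> Nc; N -> Se; N -> c.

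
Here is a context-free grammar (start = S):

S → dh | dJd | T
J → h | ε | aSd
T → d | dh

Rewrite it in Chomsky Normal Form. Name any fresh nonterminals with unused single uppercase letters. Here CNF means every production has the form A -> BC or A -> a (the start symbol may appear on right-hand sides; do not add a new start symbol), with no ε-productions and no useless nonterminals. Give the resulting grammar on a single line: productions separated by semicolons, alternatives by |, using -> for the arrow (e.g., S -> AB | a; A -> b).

Nullable: {J}; after ε-elimination: S -> T | dd | dh | dJd; J -> h | aSd; T -> d | dh.
After unit-elimination: S -> d | dd | dh | dJd; J -> h | aSd; T -> d | dh.
TERM: introduce A -> a, B -> d, C -> h and substitute in every rule of length ≥2.
BIN: J -> ASB becomes J -> AD, D -> SB; S -> BJB becomes S -> BE, E -> JB.
Drop unreachable/unproductive: T.

S -> d | BB | BC | BE; A -> a; B -> d; C -> h; D -> SB; E -> JB; J -> h | AD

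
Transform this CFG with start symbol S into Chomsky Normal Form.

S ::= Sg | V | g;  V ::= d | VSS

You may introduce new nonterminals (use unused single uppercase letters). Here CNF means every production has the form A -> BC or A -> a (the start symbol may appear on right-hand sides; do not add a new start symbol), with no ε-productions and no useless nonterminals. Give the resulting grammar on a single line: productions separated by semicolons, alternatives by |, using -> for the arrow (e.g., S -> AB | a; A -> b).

S -> d | g | SA | VB; A -> g; B -> SS; C -> SS; V -> d | VC

No ε-productions.
After unit-elimination: S -> d | g | Sg | VSS; V -> d | VSS.
TERM: introduce A -> g and substitute in every rule of length ≥2.
BIN: S -> VSS becomes S -> VB, B -> SS; V -> VSS becomes V -> VC, C -> SS.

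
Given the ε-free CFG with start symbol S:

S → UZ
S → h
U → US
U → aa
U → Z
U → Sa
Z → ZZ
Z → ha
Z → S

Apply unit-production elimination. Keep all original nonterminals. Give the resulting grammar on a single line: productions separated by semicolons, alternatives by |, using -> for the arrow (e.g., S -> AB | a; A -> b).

Unit productions: U->Z, Z->S.
Unit pairs (A ⇒* B via units): (U,S), (U,Z), (Z,S).
S: inherits non-unit rules of {S} → UZ | h.
U: inherits non-unit rules of {S, U, Z} → Sa | US | UZ | ZZ | aa | h | ha.
Z: inherits non-unit rules of {S, Z} → UZ | ZZ | h | ha.

S -> h | UZ; U -> h | Sa | US | UZ | ZZ | aa | ha; Z -> h | UZ | ZZ | ha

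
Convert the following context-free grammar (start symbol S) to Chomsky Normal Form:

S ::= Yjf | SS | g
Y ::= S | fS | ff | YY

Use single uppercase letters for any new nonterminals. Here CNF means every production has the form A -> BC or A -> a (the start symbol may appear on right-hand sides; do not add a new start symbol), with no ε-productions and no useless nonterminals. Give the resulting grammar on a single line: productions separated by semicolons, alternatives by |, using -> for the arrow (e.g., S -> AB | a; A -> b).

S -> g | SS | YC; A -> j; B -> f; C -> AB; D -> AB; Y -> g | BB | BS | SS | YD | YY

No ε-productions.
After unit-elimination: S -> g | SS | Yjf; Y -> g | SS | YY | fS | ff | Yjf.
TERM: introduce B -> f, A -> j and substitute in every rule of length ≥2.
BIN: S -> YAB becomes S -> YC, C -> AB; Y -> YAB becomes Y -> YD, D -> AB.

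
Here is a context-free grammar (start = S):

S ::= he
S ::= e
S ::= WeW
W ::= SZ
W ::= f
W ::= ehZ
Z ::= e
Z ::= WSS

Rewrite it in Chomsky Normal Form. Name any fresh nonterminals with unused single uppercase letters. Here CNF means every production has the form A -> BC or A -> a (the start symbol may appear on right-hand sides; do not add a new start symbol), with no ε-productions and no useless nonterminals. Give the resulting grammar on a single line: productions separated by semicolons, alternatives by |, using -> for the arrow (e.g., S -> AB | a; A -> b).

S -> e | BA | WC; A -> e; B -> h; C -> AW; D -> BZ; E -> SS; W -> f | AD | SZ; Z -> e | WE

No ε-productions.
No unit productions to eliminate.
TERM: introduce A -> e, B -> h and substitute in every rule of length ≥2.
BIN: S -> WAW becomes S -> WC, C -> AW; W -> ABZ becomes W -> AD, D -> BZ; Z -> WSS becomes Z -> WE, E -> SS.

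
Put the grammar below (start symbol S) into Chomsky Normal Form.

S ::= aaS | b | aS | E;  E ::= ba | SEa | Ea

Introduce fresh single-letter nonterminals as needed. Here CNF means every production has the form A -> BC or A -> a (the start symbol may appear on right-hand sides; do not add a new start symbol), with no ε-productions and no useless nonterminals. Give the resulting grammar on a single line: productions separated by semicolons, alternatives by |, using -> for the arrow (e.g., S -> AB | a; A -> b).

No ε-productions.
After unit-elimination: S -> b | Ea | aS | ba | SEa | aaS; E -> Ea | ba | SEa.
TERM: introduce A -> a, B -> b and substitute in every rule of length ≥2.
BIN: E -> SEA becomes E -> SC, C -> EA; S -> AAS becomes S -> AD, D -> AS; S -> SEA becomes S -> SF, F -> EA.

S -> b | AD | AS | BA | EA | SF; A -> a; B -> b; C -> EA; D -> AS; E -> BA | EA | SC; F -> EA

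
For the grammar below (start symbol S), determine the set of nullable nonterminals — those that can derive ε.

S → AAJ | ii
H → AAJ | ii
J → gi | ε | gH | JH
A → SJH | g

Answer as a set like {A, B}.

Directly nullable (have an ε-rule): {J}.
Not nullable: A, H, S — each has a terminal in every rule's right-hand side or depends on a non-nullable symbol.

{J}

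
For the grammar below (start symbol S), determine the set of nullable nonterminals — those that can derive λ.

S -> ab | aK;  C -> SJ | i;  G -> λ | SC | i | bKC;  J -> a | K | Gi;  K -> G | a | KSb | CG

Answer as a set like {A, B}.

{G, J, K}

Directly nullable (have an ε-rule): {G}.
K is nullable via K -> G (every symbol on the right is already known nullable).
J is nullable via J -> K (every symbol on the right is already known nullable).
Not nullable: C, S — each has a terminal in every rule's right-hand side or depends on a non-nullable symbol.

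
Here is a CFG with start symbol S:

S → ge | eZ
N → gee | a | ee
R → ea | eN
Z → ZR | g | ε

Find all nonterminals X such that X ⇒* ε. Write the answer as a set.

Directly nullable (have an ε-rule): {Z}.
Not nullable: N, R, S — each has a terminal in every rule's right-hand side or depends on a non-nullable symbol.

{Z}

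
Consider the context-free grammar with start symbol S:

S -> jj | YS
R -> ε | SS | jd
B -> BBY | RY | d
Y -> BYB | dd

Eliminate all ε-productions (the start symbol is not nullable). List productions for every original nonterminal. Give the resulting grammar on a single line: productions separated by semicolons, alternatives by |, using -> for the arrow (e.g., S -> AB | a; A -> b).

S -> YS | jj; B -> Y | d | RY | BBY; R -> SS | jd; Y -> dd | BYB

Nullable set: {R}.
B -> RY: R nullable, giving RY | Y.
Drop R -> ε.
Unchanged (no nullable symbols): S -> YS; S -> jj; B -> BBY; B -> d; R -> SS; R -> jd; Y -> BYB; Y -> dd.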